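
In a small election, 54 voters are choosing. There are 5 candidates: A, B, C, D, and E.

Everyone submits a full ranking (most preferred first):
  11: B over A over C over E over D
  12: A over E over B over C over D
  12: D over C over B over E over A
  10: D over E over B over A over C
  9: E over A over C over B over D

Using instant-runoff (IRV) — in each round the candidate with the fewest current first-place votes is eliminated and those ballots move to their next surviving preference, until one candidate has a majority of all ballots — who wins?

Round 1: A 12, B 11, C 0, D 22, E 9. C eliminated.
Round 2: A 12, B 11, D 22, E 9. E eliminated.
Round 3: A 21, B 11, D 22. B eliminated.
Round 4: A 32, D 22. A has a majority (≥28).

A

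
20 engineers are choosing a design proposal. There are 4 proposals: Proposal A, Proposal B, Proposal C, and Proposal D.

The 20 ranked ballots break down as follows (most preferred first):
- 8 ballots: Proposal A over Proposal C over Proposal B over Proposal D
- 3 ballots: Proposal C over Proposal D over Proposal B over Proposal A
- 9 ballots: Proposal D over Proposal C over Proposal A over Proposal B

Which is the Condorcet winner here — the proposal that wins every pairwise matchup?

Proposal C

Proposal C vs Proposal A: 12–8
Proposal C vs Proposal B: 20–0
Proposal C vs Proposal D: 11–9
Proposal C beats every other proposal.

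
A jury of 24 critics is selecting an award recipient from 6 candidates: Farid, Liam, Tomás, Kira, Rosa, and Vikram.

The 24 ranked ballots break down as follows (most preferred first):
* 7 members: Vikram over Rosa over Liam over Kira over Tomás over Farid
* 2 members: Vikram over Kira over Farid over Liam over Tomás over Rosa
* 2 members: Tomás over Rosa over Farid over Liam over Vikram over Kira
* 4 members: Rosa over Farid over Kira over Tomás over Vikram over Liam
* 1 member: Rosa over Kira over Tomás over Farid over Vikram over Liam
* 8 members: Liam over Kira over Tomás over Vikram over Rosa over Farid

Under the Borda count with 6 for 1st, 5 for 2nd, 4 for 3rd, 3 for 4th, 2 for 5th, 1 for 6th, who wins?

Farid: 7×1 + 2×4 + 2×4 + 4×5 + 1×3 + 8×1 = 54
Liam: 7×4 + 2×3 + 2×3 + 4×1 + 1×1 + 8×6 = 93
Tomás: 7×2 + 2×2 + 2×6 + 4×3 + 1×4 + 8×4 = 78
Kira: 7×3 + 2×5 + 2×1 + 4×4 + 1×5 + 8×5 = 94
Rosa: 7×5 + 2×1 + 2×5 + 4×6 + 1×6 + 8×2 = 93
Vikram: 7×6 + 2×6 + 2×2 + 4×2 + 1×2 + 8×3 = 92

Kira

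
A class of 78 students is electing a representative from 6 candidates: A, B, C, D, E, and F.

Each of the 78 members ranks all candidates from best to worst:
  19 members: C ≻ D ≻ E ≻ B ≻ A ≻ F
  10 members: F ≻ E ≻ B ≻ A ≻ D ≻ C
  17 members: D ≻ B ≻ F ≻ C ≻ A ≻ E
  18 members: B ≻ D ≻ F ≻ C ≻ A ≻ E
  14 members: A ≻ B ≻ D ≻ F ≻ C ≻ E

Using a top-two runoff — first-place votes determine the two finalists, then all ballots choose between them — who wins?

Round 1 first-place votes: A 14, B 18, C 19, D 17, E 0, F 10. C and B advance.
Runoff: C is ranked above B on 19 ballots, B above C on 59.

B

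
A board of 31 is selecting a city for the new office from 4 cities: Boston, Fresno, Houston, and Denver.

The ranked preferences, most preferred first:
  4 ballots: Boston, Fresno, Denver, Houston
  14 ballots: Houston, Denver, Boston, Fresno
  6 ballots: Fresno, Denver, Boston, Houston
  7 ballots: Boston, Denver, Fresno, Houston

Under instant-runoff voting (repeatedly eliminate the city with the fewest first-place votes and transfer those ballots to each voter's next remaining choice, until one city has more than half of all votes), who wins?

Round 1: Boston 11, Fresno 6, Houston 14, Denver 0. Denver eliminated.
Round 2: Boston 11, Fresno 6, Houston 14. Fresno eliminated.
Round 3: Boston 17, Houston 14. Boston has a majority (≥16).

Boston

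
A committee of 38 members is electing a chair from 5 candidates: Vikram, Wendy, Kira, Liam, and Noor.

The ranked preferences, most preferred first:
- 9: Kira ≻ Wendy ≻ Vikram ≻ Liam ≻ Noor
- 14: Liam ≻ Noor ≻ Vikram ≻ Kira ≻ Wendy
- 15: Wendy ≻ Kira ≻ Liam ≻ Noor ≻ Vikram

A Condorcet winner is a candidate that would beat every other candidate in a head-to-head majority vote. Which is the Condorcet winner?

Kira

Kira vs Vikram: 24–14
Kira vs Wendy: 23–15
Kira vs Liam: 24–14
Kira vs Noor: 24–14
Kira beats every other candidate.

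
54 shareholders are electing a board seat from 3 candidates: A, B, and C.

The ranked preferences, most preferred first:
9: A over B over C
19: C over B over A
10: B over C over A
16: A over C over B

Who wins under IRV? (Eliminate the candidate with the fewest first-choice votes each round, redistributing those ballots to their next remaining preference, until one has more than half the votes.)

Round 1: A 25, B 10, C 19. B eliminated.
Round 2: A 25, C 29. C has a majority (≥28).

C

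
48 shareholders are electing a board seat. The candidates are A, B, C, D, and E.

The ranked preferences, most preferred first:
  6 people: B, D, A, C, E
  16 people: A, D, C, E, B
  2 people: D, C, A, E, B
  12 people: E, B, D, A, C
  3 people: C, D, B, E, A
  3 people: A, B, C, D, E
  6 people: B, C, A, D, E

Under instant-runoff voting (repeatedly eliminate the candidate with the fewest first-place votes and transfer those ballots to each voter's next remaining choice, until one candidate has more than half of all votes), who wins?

B

Round 1: A 19, B 12, C 3, D 2, E 12. D eliminated.
Round 2: A 19, B 12, C 5, E 12. C eliminated.
Round 3: A 21, B 15, E 12. E eliminated.
Round 4: A 21, B 27. B has a majority (≥25).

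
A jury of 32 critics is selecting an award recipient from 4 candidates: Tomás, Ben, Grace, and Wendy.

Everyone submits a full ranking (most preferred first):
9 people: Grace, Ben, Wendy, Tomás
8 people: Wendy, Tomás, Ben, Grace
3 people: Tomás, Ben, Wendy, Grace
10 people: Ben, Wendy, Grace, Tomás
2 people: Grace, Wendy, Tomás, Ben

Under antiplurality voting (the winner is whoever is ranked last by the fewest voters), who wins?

Wendy

Last-place votes: Tomás 19, Ben 2, Grace 11, Wendy 0.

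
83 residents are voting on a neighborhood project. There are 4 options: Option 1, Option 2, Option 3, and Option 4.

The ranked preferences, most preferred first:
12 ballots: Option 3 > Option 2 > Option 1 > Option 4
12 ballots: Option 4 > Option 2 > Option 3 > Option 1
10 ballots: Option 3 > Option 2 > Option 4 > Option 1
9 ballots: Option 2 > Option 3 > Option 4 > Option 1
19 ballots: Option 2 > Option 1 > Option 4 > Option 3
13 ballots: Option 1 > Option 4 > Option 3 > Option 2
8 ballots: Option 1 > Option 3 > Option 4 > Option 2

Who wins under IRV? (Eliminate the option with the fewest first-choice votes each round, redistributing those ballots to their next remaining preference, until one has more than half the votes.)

Round 1: Option 1 21, Option 2 28, Option 3 22, Option 4 12. Option 4 eliminated.
Round 2: Option 1 21, Option 2 40, Option 3 22. Option 1 eliminated.
Round 3: Option 2 40, Option 3 43. Option 3 has a majority (≥42).

Option 3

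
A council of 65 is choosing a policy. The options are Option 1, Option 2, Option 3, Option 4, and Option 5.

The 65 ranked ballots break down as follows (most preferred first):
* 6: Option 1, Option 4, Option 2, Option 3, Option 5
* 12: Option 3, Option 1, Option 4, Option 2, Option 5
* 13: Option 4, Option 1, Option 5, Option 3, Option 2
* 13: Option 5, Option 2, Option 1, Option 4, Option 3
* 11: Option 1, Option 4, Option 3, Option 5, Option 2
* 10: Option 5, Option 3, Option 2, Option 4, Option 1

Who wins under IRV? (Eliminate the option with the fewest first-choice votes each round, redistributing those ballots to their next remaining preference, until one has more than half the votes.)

Round 1: Option 1 17, Option 2 0, Option 3 12, Option 4 13, Option 5 23. Option 2 eliminated.
Round 2: Option 1 17, Option 3 12, Option 4 13, Option 5 23. Option 3 eliminated.
Round 3: Option 1 29, Option 4 13, Option 5 23. Option 4 eliminated.
Round 4: Option 1 42, Option 5 23. Option 1 has a majority (≥33).

Option 1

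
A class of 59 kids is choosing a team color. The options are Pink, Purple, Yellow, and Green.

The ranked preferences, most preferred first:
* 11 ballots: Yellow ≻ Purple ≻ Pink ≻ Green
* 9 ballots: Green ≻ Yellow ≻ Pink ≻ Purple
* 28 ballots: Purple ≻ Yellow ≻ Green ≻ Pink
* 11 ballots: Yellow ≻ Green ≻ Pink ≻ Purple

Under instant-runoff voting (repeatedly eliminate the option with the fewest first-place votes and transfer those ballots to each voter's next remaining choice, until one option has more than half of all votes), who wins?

Round 1: Pink 0, Purple 28, Yellow 22, Green 9. Pink eliminated.
Round 2: Purple 28, Yellow 22, Green 9. Green eliminated.
Round 3: Purple 28, Yellow 31. Yellow has a majority (≥30).

Yellow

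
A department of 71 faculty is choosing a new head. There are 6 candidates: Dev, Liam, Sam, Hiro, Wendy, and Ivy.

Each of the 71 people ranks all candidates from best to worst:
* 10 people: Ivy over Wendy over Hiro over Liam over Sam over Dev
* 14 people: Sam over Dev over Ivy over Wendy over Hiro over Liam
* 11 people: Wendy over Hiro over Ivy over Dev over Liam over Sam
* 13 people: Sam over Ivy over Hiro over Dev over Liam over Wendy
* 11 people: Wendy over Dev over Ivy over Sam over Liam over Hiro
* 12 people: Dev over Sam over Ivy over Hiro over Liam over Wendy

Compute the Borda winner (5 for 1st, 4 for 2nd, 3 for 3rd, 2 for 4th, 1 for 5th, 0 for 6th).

Ivy

Dev: 10×0 + 14×4 + 11×2 + 13×2 + 11×4 + 12×5 = 208
Liam: 10×2 + 14×0 + 11×1 + 13×1 + 11×1 + 12×1 = 67
Sam: 10×1 + 14×5 + 11×0 + 13×5 + 11×2 + 12×4 = 215
Hiro: 10×3 + 14×1 + 11×4 + 13×3 + 11×0 + 12×2 = 151
Wendy: 10×4 + 14×2 + 11×5 + 13×0 + 11×5 + 12×0 = 178
Ivy: 10×5 + 14×3 + 11×3 + 13×4 + 11×3 + 12×3 = 246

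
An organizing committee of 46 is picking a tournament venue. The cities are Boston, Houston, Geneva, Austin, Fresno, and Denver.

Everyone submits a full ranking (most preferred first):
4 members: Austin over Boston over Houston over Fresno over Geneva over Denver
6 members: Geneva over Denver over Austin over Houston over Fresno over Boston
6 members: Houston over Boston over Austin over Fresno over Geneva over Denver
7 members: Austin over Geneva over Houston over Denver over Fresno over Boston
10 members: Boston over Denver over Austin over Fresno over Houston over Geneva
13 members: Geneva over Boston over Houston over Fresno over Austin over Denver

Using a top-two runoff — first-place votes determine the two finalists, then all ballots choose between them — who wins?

Austin

Round 1 first-place votes: Boston 10, Houston 6, Geneva 19, Austin 11, Fresno 0, Denver 0. Geneva and Austin advance.
Runoff: Geneva is ranked above Austin on 19 ballots, Austin above Geneva on 27.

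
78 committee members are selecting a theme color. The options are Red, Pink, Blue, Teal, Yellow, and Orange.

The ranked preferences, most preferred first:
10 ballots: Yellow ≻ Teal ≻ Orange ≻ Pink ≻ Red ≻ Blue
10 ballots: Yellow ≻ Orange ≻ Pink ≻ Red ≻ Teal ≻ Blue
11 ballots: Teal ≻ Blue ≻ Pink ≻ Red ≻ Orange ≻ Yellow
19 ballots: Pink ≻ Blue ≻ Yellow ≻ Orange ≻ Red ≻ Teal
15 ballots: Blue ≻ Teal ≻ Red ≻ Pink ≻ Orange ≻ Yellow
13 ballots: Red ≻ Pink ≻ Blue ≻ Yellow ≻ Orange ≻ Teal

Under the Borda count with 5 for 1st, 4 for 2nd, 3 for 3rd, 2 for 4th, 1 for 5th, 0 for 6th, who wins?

Red: 10×1 + 10×2 + 11×2 + 19×1 + 15×3 + 13×5 = 181
Pink: 10×2 + 10×3 + 11×3 + 19×5 + 15×2 + 13×4 = 260
Blue: 10×0 + 10×0 + 11×4 + 19×4 + 15×5 + 13×3 = 234
Teal: 10×4 + 10×1 + 11×5 + 19×0 + 15×4 + 13×0 = 165
Yellow: 10×5 + 10×5 + 11×0 + 19×3 + 15×0 + 13×2 = 183
Orange: 10×3 + 10×4 + 11×1 + 19×2 + 15×1 + 13×1 = 147

Pink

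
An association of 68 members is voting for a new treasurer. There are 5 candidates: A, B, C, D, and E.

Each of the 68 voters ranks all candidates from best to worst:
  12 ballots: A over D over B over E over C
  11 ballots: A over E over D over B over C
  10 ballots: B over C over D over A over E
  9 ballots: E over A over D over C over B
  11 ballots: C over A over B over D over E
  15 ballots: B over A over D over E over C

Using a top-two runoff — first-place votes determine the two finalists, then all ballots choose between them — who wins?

Round 1 first-place votes: A 23, B 25, C 11, D 0, E 9. B and A advance.
Runoff: B is ranked above A on 25 ballots, A above B on 43.

A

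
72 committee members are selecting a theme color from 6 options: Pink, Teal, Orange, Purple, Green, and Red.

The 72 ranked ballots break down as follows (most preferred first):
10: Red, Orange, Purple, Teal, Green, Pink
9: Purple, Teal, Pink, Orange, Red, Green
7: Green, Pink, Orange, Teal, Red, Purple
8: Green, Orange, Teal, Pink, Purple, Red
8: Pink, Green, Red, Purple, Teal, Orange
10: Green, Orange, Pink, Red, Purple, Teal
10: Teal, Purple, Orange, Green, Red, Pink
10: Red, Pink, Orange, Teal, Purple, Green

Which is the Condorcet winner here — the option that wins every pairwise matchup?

Orange

Orange vs Pink: 38–34
Orange vs Teal: 45–27
Orange vs Purple: 45–27
Orange vs Green: 39–33
Orange vs Red: 44–28
Orange beats every other option.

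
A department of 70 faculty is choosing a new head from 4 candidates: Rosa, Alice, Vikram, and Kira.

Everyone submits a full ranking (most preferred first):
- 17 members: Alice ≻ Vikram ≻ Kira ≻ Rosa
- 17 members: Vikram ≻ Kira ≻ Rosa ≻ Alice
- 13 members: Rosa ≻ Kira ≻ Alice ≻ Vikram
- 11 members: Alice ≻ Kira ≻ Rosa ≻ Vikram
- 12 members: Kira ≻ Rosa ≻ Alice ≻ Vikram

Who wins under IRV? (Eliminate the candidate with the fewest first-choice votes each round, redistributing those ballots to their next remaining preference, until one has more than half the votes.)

Round 1: Rosa 13, Alice 28, Vikram 17, Kira 12. Kira eliminated.
Round 2: Rosa 25, Alice 28, Vikram 17. Vikram eliminated.
Round 3: Rosa 42, Alice 28. Rosa has a majority (≥36).

Rosa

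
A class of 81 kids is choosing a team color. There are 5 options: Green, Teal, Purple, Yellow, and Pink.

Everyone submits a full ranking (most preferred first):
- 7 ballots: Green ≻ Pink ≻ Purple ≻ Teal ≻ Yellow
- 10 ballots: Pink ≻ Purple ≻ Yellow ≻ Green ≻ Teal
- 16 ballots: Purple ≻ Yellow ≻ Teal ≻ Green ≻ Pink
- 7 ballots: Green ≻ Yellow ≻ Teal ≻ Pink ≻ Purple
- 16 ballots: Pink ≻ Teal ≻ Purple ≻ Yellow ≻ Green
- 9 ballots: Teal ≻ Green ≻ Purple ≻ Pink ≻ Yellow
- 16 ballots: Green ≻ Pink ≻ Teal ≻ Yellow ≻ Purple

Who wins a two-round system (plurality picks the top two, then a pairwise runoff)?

Round 1 first-place votes: Green 30, Teal 9, Purple 16, Yellow 0, Pink 26. Green and Pink advance.
Runoff: Green is ranked above Pink on 55 ballots, Pink above Green on 26.

Green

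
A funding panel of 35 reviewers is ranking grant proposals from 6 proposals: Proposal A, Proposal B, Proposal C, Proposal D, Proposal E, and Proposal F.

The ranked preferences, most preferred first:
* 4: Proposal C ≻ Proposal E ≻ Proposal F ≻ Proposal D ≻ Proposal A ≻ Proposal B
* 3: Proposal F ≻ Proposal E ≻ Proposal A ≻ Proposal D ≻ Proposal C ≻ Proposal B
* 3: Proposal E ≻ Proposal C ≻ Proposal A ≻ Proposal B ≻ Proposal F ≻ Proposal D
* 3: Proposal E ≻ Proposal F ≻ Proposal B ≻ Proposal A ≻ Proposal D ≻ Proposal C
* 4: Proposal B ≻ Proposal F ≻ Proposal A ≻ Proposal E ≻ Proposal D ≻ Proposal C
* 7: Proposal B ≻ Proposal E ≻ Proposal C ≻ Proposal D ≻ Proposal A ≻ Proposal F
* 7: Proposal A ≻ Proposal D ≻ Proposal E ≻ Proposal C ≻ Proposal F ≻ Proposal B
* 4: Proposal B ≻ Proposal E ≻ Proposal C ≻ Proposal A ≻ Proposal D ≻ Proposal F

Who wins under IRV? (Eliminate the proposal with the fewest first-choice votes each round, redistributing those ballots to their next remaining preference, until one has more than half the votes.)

Round 1: Proposal A 7, Proposal B 15, Proposal C 4, Proposal D 0, Proposal E 6, Proposal F 3. Proposal D eliminated.
Round 2: Proposal A 7, Proposal B 15, Proposal C 4, Proposal E 6, Proposal F 3. Proposal F eliminated.
Round 3: Proposal A 7, Proposal B 15, Proposal C 4, Proposal E 9. Proposal C eliminated.
Round 4: Proposal A 7, Proposal B 15, Proposal E 13. Proposal A eliminated.
Round 5: Proposal B 15, Proposal E 20. Proposal E has a majority (≥18).

Proposal E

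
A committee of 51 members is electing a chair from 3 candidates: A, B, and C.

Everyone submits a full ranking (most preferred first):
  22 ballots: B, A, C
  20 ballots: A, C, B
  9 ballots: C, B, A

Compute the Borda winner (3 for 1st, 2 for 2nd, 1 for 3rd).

A: 22×2 + 20×3 + 9×1 = 113
B: 22×3 + 20×1 + 9×2 = 104
C: 22×1 + 20×2 + 9×3 = 89

A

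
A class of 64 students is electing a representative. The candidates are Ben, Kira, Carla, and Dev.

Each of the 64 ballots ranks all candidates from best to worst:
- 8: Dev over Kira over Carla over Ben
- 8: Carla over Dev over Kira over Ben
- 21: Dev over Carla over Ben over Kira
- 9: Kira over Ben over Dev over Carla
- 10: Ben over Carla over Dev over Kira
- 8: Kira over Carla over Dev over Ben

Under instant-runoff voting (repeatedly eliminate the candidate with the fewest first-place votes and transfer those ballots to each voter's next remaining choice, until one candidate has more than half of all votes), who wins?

Round 1: Ben 10, Kira 17, Carla 8, Dev 29. Carla eliminated.
Round 2: Ben 10, Kira 17, Dev 37. Dev has a majority (≥33).

Dev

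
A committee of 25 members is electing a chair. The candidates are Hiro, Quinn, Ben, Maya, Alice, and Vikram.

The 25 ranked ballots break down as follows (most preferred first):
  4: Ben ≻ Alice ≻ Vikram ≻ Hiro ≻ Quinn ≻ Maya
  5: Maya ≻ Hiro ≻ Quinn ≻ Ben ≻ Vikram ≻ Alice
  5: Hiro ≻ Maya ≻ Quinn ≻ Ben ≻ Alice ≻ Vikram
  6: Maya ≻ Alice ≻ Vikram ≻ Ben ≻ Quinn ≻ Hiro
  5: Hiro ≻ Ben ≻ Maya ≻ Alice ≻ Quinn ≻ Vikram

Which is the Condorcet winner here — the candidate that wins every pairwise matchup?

Hiro

Hiro vs Quinn: 19–6
Hiro vs Ben: 15–10
Hiro vs Maya: 14–11
Hiro vs Alice: 15–10
Hiro vs Vikram: 15–10
Hiro beats every other candidate.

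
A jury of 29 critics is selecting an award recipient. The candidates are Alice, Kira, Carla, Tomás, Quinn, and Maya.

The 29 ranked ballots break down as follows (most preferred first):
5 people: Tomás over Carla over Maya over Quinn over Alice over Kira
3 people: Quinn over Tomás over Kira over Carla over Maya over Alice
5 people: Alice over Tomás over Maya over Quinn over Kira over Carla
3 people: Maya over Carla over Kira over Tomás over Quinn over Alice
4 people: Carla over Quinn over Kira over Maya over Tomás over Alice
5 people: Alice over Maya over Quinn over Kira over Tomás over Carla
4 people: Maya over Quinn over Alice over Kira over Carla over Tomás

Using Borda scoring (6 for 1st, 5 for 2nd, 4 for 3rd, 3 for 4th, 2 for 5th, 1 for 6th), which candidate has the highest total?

Maya

Alice: 5×2 + 3×1 + 5×6 + 3×1 + 4×1 + 5×6 + 4×4 = 96
Kira: 5×1 + 3×4 + 5×2 + 3×4 + 4×4 + 5×3 + 4×3 = 82
Carla: 5×5 + 3×3 + 5×1 + 3×5 + 4×6 + 5×1 + 4×2 = 91
Tomás: 5×6 + 3×5 + 5×5 + 3×3 + 4×2 + 5×2 + 4×1 = 101
Quinn: 5×3 + 3×6 + 5×3 + 3×2 + 4×5 + 5×4 + 4×5 = 114
Maya: 5×4 + 3×2 + 5×4 + 3×6 + 4×3 + 5×5 + 4×6 = 125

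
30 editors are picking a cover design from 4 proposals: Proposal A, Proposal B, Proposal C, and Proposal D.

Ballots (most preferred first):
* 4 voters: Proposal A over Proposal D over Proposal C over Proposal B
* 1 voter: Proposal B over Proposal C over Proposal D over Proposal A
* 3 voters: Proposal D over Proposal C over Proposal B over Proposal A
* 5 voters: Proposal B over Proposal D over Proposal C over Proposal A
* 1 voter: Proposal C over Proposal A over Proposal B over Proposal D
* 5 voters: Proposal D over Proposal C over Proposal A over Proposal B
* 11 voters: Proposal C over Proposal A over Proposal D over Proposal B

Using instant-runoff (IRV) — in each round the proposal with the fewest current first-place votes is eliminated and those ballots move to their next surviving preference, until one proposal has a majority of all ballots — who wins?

Proposal D

Round 1: Proposal A 4, Proposal B 6, Proposal C 12, Proposal D 8. Proposal A eliminated.
Round 2: Proposal B 6, Proposal C 12, Proposal D 12. Proposal B eliminated.
Round 3: Proposal C 13, Proposal D 17. Proposal D has a majority (≥16).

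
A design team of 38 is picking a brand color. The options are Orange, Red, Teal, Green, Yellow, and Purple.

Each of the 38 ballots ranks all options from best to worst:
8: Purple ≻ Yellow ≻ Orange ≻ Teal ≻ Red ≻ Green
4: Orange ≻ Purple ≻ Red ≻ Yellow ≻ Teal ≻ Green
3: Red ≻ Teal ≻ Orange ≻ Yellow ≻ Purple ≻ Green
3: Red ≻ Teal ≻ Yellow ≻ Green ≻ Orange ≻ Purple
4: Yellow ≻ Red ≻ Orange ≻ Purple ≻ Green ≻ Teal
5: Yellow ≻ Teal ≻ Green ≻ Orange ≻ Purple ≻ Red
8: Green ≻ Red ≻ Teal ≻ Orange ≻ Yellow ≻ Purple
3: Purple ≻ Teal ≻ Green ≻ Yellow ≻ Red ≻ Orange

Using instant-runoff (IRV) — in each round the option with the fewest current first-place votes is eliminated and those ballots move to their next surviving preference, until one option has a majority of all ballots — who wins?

Yellow

Round 1: Orange 4, Red 6, Teal 0, Green 8, Yellow 9, Purple 11. Teal eliminated.
Round 2: Orange 4, Red 6, Green 8, Yellow 9, Purple 11. Orange eliminated.
Round 3: Red 6, Green 8, Yellow 9, Purple 15. Red eliminated.
Round 4: Green 8, Yellow 15, Purple 15. Green eliminated.
Round 5: Yellow 23, Purple 15. Yellow has a majority (≥20).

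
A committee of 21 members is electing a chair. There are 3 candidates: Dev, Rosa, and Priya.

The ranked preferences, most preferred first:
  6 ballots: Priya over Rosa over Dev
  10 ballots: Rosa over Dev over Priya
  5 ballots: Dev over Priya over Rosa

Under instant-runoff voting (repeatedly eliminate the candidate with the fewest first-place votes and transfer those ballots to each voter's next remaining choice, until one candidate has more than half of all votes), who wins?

Round 1: Dev 5, Rosa 10, Priya 6. Dev eliminated.
Round 2: Rosa 10, Priya 11. Priya has a majority (≥11).

Priya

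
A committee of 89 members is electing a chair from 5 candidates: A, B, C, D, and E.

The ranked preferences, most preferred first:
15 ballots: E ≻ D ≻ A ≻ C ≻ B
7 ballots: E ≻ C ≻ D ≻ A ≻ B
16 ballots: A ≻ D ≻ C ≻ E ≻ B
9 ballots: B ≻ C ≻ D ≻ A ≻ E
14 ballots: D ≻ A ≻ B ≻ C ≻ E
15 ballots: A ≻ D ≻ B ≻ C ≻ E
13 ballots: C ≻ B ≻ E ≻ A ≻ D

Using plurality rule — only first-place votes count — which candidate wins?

A

First-place votes: A 31, B 9, C 13, D 14, E 22.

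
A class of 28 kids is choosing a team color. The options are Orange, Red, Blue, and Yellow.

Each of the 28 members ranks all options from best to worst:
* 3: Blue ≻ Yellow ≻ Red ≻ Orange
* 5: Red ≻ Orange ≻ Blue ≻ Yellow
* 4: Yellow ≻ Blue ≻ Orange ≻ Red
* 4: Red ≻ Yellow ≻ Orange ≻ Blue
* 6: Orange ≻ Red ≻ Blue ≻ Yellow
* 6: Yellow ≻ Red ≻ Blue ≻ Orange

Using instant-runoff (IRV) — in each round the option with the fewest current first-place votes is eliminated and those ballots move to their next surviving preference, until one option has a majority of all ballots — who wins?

Red

Round 1: Orange 6, Red 9, Blue 3, Yellow 10. Blue eliminated.
Round 2: Orange 6, Red 9, Yellow 13. Orange eliminated.
Round 3: Red 15, Yellow 13. Red has a majority (≥15).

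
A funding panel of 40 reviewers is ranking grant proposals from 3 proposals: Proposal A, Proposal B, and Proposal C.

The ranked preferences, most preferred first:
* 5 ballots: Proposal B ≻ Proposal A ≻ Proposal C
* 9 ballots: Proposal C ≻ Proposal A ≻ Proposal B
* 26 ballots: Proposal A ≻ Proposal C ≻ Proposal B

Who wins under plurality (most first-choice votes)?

Proposal A

First-place votes: Proposal A 26, Proposal B 5, Proposal C 9.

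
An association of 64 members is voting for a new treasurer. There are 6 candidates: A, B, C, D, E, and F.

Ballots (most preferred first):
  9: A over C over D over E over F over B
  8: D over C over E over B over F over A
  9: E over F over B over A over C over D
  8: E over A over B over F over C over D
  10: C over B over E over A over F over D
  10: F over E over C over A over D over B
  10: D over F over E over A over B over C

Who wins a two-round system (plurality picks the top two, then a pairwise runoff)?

E

Round 1 first-place votes: A 9, B 0, C 10, D 18, E 17, F 10. D and E advance.
Runoff: D is ranked above E on 27 ballots, E above D on 37.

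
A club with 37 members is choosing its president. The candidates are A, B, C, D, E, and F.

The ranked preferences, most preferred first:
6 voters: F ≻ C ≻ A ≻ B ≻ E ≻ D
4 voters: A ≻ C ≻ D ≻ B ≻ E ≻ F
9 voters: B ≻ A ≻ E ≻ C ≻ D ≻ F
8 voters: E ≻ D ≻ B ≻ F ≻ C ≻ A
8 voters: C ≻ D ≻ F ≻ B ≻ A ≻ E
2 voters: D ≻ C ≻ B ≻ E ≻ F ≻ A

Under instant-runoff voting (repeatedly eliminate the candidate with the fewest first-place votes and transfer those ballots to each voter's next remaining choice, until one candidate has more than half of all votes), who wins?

Round 1: A 4, B 9, C 8, D 2, E 8, F 6. D eliminated.
Round 2: A 4, B 9, C 10, E 8, F 6. A eliminated.
Round 3: B 9, C 14, E 8, F 6. F eliminated.
Round 4: B 9, C 20, E 8. C has a majority (≥19).

C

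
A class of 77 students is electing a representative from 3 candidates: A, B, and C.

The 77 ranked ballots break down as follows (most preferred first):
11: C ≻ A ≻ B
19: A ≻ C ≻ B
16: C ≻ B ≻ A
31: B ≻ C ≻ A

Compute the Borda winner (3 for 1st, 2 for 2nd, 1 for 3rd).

A: 11×2 + 19×3 + 16×1 + 31×1 = 126
B: 11×1 + 19×1 + 16×2 + 31×3 = 155
C: 11×3 + 19×2 + 16×3 + 31×2 = 181

C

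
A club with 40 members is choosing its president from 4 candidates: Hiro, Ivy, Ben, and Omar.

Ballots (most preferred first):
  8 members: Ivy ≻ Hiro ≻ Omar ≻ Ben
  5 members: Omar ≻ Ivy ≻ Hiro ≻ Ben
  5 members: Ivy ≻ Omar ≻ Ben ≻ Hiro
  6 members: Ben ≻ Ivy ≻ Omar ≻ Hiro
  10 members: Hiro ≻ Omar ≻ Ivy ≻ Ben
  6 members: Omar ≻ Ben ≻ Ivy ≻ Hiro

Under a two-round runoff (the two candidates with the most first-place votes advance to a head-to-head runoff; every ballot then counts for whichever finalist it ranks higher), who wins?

Omar

Round 1 first-place votes: Hiro 10, Ivy 13, Ben 6, Omar 11. Ivy and Omar advance.
Runoff: Ivy is ranked above Omar on 19 ballots, Omar above Ivy on 21.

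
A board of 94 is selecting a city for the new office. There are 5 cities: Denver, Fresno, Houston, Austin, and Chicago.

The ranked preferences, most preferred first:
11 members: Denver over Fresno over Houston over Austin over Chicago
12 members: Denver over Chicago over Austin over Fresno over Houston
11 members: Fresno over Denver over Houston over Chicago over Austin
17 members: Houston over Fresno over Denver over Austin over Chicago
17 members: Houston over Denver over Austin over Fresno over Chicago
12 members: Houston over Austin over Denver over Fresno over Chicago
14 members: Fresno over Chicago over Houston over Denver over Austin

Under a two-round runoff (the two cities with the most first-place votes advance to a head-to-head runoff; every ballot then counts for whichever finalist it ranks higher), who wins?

Fresno

Round 1 first-place votes: Denver 23, Fresno 25, Houston 46, Austin 0, Chicago 0. Houston and Fresno advance.
Runoff: Houston is ranked above Fresno on 46 ballots, Fresno above Houston on 48.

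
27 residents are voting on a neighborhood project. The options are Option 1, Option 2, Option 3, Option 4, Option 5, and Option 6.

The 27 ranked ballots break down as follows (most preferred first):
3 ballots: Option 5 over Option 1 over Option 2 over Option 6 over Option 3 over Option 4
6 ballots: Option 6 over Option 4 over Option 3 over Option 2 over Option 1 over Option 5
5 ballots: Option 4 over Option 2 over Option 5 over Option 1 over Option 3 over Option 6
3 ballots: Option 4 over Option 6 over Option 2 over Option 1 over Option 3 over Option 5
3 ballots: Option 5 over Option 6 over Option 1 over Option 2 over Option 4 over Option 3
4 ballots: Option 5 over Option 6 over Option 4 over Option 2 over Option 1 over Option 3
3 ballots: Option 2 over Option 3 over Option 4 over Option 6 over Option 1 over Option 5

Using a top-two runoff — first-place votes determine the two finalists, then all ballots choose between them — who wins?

Round 1 first-place votes: Option 1 0, Option 2 3, Option 3 0, Option 4 8, Option 5 10, Option 6 6. Option 5 and Option 4 advance.
Runoff: Option 5 is ranked above Option 4 on 10 ballots, Option 4 above Option 5 on 17.

Option 4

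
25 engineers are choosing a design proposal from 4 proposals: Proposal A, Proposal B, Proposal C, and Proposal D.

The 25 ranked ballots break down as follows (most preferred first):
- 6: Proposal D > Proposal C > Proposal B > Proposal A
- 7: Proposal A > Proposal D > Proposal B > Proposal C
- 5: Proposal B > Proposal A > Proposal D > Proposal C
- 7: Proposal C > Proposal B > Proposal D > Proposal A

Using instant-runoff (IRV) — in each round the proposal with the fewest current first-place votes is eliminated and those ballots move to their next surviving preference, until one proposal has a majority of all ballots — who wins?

Proposal C

Round 1: Proposal A 7, Proposal B 5, Proposal C 7, Proposal D 6. Proposal B eliminated.
Round 2: Proposal A 12, Proposal C 7, Proposal D 6. Proposal D eliminated.
Round 3: Proposal A 12, Proposal C 13. Proposal C has a majority (≥13).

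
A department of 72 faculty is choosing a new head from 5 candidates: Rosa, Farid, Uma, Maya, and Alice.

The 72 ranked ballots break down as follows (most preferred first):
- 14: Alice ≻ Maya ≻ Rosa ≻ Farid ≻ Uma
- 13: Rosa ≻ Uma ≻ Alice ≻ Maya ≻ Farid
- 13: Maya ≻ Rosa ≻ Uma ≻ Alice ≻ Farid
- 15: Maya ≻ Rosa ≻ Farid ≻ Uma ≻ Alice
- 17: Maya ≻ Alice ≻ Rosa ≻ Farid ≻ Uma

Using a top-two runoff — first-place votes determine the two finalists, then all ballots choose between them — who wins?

Maya

Round 1 first-place votes: Rosa 13, Farid 0, Uma 0, Maya 45, Alice 14. Maya and Alice advance.
Runoff: Maya is ranked above Alice on 45 ballots, Alice above Maya on 27.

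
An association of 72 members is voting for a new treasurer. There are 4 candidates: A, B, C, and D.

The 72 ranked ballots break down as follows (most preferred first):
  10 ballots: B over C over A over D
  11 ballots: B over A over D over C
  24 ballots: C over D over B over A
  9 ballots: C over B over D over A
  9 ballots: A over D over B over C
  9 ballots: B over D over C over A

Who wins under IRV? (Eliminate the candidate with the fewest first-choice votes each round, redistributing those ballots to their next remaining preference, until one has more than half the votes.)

B

Round 1: A 9, B 30, C 33, D 0. D eliminated.
Round 2: A 9, B 30, C 33. A eliminated.
Round 3: B 39, C 33. B has a majority (≥37).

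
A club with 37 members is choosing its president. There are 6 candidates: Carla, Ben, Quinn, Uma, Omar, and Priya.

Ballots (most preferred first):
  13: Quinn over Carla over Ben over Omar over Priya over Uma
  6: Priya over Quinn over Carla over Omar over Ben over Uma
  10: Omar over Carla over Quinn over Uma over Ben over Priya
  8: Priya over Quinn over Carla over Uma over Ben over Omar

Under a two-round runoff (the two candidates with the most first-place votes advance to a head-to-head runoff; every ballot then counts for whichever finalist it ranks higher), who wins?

Round 1 first-place votes: Carla 0, Ben 0, Quinn 13, Uma 0, Omar 10, Priya 14. Priya and Quinn advance.
Runoff: Priya is ranked above Quinn on 14 ballots, Quinn above Priya on 23.

Quinn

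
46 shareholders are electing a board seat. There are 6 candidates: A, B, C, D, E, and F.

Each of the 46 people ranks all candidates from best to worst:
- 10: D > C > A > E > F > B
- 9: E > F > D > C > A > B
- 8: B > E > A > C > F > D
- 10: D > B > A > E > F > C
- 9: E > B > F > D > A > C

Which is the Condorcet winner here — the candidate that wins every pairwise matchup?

E

E vs A: 26–20
E vs B: 28–18
E vs C: 36–10
E vs D: 26–20
E vs F: 46–0
E beats every other candidate.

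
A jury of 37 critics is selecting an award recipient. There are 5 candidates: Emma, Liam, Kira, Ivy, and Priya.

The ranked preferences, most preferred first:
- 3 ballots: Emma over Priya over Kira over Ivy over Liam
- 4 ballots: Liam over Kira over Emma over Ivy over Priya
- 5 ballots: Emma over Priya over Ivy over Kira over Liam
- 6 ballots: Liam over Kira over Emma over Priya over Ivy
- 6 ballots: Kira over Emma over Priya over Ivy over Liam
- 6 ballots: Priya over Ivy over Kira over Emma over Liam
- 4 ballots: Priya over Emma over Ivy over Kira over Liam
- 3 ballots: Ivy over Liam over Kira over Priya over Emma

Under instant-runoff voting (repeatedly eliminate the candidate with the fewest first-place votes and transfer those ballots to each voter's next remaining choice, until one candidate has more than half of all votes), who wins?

Round 1: Emma 8, Liam 10, Kira 6, Ivy 3, Priya 10. Ivy eliminated.
Round 2: Emma 8, Liam 13, Kira 6, Priya 10. Kira eliminated.
Round 3: Emma 14, Liam 13, Priya 10. Priya eliminated.
Round 4: Emma 24, Liam 13. Emma has a majority (≥19).

Emma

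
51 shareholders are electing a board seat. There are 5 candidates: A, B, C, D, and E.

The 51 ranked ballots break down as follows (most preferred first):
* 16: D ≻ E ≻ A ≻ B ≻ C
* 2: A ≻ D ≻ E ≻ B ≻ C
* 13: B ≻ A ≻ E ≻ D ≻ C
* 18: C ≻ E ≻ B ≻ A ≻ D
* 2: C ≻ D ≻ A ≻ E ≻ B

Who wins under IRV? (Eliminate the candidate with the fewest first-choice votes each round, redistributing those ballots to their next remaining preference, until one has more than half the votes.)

D

Round 1: A 2, B 13, C 20, D 16, E 0. E eliminated.
Round 2: A 2, B 13, C 20, D 16. A eliminated.
Round 3: B 13, C 20, D 18. B eliminated.
Round 4: C 20, D 31. D has a majority (≥26).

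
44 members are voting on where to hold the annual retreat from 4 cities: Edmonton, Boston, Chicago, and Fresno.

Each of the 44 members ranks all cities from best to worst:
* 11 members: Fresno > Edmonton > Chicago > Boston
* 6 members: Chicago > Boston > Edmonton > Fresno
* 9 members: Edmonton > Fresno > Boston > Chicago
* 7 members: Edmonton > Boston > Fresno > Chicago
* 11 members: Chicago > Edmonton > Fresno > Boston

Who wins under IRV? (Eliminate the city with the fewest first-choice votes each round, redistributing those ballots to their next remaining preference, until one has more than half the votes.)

Edmonton

Round 1: Edmonton 16, Boston 0, Chicago 17, Fresno 11. Boston eliminated.
Round 2: Edmonton 16, Chicago 17, Fresno 11. Fresno eliminated.
Round 3: Edmonton 27, Chicago 17. Edmonton has a majority (≥23).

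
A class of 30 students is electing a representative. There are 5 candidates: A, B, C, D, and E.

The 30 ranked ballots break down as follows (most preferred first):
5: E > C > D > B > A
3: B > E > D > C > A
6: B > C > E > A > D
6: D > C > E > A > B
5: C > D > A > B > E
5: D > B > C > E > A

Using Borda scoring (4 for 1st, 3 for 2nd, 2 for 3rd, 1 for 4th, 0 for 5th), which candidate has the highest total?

A: 5×0 + 3×0 + 6×1 + 6×1 + 5×2 + 5×0 = 22
B: 5×1 + 3×4 + 6×4 + 6×0 + 5×1 + 5×3 = 61
C: 5×3 + 3×1 + 6×3 + 6×3 + 5×4 + 5×2 = 84
D: 5×2 + 3×2 + 6×0 + 6×4 + 5×3 + 5×4 = 75
E: 5×4 + 3×3 + 6×2 + 6×2 + 5×0 + 5×1 = 58

C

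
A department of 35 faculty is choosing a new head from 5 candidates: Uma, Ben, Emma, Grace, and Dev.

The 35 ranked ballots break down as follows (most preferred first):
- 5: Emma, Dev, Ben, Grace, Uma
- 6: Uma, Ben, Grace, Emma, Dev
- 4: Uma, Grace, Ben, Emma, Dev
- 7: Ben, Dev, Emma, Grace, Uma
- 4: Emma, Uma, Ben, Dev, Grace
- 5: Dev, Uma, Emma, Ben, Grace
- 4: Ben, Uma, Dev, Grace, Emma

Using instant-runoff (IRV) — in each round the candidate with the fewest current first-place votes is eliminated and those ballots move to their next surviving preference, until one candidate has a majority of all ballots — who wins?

Round 1: Uma 10, Ben 11, Emma 9, Grace 0, Dev 5. Grace eliminated.
Round 2: Uma 10, Ben 11, Emma 9, Dev 5. Dev eliminated.
Round 3: Uma 15, Ben 11, Emma 9. Emma eliminated.
Round 4: Uma 19, Ben 16. Uma has a majority (≥18).

Uma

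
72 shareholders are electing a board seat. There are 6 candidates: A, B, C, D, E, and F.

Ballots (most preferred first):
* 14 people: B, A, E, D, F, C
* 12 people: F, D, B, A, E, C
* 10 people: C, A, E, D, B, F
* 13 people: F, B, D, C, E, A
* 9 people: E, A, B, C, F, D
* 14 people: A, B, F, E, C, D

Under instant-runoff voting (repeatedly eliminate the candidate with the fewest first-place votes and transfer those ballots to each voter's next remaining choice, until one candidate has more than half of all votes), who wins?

A

Round 1: A 14, B 14, C 10, D 0, E 9, F 25. D eliminated.
Round 2: A 14, B 14, C 10, E 9, F 25. E eliminated.
Round 3: A 23, B 14, C 10, F 25. C eliminated.
Round 4: A 33, B 14, F 25. B eliminated.
Round 5: A 47, F 25. A has a majority (≥37).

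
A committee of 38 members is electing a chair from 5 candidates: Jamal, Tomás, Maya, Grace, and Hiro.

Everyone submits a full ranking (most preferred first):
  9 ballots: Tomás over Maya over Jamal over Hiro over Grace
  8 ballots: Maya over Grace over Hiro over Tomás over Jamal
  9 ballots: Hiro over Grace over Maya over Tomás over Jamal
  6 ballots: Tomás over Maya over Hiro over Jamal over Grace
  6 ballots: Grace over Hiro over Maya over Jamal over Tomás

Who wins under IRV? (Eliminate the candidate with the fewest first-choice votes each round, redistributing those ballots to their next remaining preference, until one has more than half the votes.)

Round 1: Jamal 0, Tomás 15, Maya 8, Grace 6, Hiro 9. Jamal eliminated.
Round 2: Tomás 15, Maya 8, Grace 6, Hiro 9. Grace eliminated.
Round 3: Tomás 15, Maya 8, Hiro 15. Maya eliminated.
Round 4: Tomás 15, Hiro 23. Hiro has a majority (≥20).

Hiro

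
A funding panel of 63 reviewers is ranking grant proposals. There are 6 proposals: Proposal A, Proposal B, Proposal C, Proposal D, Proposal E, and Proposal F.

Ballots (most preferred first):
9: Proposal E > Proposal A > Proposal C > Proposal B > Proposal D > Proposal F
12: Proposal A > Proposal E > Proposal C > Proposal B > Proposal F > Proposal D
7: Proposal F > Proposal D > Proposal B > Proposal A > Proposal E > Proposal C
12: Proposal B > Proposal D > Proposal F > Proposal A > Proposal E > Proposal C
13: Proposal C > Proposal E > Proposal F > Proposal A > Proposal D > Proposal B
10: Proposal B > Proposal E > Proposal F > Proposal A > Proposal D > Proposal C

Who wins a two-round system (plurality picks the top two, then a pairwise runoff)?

Proposal C

Round 1 first-place votes: Proposal A 12, Proposal B 22, Proposal C 13, Proposal D 0, Proposal E 9, Proposal F 7. Proposal B and Proposal C advance.
Runoff: Proposal B is ranked above Proposal C on 29 ballots, Proposal C above Proposal B on 34.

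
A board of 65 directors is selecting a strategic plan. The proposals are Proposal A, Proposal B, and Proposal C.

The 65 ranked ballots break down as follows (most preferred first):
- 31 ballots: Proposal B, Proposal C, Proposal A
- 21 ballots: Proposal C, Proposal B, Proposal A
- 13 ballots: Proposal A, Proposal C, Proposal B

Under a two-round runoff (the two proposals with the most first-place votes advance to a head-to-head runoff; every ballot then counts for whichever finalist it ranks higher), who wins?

Round 1 first-place votes: Proposal A 13, Proposal B 31, Proposal C 21. Proposal B and Proposal C advance.
Runoff: Proposal B is ranked above Proposal C on 31 ballots, Proposal C above Proposal B on 34.

Proposal C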